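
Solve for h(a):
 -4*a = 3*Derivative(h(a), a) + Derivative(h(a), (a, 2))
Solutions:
 h(a) = C1 + C2*exp(-3*a) - 2*a^2/3 + 4*a/9


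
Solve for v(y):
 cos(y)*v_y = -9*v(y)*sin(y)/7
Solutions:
 v(y) = C1*cos(y)^(9/7)


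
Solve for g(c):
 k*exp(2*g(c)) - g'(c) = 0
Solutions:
 g(c) = log(-sqrt(-1/(C1 + c*k))) - log(2)/2
 g(c) = log(-1/(C1 + c*k))/2 - log(2)/2


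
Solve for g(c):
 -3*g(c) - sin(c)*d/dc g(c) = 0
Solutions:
 g(c) = C1*(cos(c) + 1)^(3/2)/(cos(c) - 1)^(3/2)


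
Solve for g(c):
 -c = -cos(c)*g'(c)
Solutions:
 g(c) = C1 + Integral(c/cos(c), c)


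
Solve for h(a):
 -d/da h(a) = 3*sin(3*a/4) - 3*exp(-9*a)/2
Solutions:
 h(a) = C1 + 4*cos(3*a/4) - exp(-9*a)/6


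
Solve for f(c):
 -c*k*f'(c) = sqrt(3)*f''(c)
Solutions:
 f(c) = Piecewise((-sqrt(2)*3^(1/4)*sqrt(pi)*C1*erf(sqrt(2)*3^(3/4)*c*sqrt(k)/6)/(2*sqrt(k)) - C2, (k > 0) | (k < 0)), (-C1*c - C2, True))


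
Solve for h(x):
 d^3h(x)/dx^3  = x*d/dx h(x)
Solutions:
 h(x) = C1 + Integral(C2*airyai(x) + C3*airybi(x), x)


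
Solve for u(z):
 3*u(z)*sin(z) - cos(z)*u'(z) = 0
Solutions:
 u(z) = C1/cos(z)^3


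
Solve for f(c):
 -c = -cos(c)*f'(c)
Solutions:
 f(c) = C1 + Integral(c/cos(c), c)


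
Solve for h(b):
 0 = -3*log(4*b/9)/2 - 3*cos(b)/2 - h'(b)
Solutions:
 h(b) = C1 - 3*b*log(b)/2 - 3*b*log(2) + 3*b/2 + 3*b*log(3) - 3*sin(b)/2


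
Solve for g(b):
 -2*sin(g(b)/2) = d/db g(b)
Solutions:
 g(b) = -2*acos((-C1 - exp(2*b))/(C1 - exp(2*b))) + 4*pi
 g(b) = 2*acos((-C1 - exp(2*b))/(C1 - exp(2*b)))


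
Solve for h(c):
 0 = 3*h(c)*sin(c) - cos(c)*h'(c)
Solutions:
 h(c) = C1/cos(c)^3


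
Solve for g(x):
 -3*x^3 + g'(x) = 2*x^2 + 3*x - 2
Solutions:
 g(x) = C1 + 3*x^4/4 + 2*x^3/3 + 3*x^2/2 - 2*x


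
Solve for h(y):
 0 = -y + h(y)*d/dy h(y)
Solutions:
 h(y) = -sqrt(C1 + y^2)
 h(y) = sqrt(C1 + y^2)


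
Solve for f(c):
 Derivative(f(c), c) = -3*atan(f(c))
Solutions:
 Integral(1/atan(_y), (_y, f(c))) = C1 - 3*c


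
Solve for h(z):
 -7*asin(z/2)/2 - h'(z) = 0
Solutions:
 h(z) = C1 - 7*z*asin(z/2)/2 - 7*sqrt(4 - z^2)/2


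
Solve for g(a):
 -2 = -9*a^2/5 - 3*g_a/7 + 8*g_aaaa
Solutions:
 g(a) = C1 + C4*exp(3^(1/3)*7^(2/3)*a/14) - 7*a^3/5 + 14*a/3 + (C2*sin(3^(5/6)*7^(2/3)*a/28) + C3*cos(3^(5/6)*7^(2/3)*a/28))*exp(-3^(1/3)*7^(2/3)*a/28)


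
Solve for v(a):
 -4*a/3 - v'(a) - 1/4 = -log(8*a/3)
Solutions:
 v(a) = C1 - 2*a^2/3 + a*log(a) - 5*a/4 + a*log(8/3)


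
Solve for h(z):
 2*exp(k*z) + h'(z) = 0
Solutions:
 h(z) = C1 - 2*exp(k*z)/k


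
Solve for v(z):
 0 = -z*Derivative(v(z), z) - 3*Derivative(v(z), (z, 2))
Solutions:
 v(z) = C1 + C2*erf(sqrt(6)*z/6)


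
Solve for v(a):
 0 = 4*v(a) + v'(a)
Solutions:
 v(a) = C1*exp(-4*a)


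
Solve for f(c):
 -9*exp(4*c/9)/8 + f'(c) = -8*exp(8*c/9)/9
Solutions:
 f(c) = C1 + 81*exp(4*c/9)/32 - exp(c)^(8/9)


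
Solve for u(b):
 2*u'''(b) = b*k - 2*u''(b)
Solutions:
 u(b) = C1 + C2*b + C3*exp(-b) + b^3*k/12 - b^2*k/4


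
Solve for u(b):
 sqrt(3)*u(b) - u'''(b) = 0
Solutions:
 u(b) = C3*exp(3^(1/6)*b) + (C1*sin(3^(2/3)*b/2) + C2*cos(3^(2/3)*b/2))*exp(-3^(1/6)*b/2)


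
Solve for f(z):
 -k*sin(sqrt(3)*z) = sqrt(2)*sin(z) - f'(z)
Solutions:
 f(z) = C1 - sqrt(3)*k*cos(sqrt(3)*z)/3 - sqrt(2)*cos(z)


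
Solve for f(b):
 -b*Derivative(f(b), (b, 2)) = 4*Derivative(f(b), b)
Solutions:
 f(b) = C1 + C2/b^3


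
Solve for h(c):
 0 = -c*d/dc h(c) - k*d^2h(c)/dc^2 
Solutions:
 h(c) = C1 + C2*sqrt(k)*erf(sqrt(2)*c*sqrt(1/k)/2)


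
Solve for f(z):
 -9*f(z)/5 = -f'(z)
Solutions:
 f(z) = C1*exp(9*z/5)


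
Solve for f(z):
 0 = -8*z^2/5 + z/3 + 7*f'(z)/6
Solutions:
 f(z) = C1 + 16*z^3/35 - z^2/7


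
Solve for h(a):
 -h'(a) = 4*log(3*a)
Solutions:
 h(a) = C1 - 4*a*log(a) - a*log(81) + 4*a


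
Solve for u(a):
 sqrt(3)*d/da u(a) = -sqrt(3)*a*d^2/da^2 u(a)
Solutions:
 u(a) = C1 + C2*log(a)


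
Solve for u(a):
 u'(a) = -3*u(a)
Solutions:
 u(a) = C1*exp(-3*a)


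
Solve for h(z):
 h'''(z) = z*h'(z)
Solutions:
 h(z) = C1 + Integral(C2*airyai(z) + C3*airybi(z), z)


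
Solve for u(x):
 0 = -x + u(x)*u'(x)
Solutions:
 u(x) = -sqrt(C1 + x^2)
 u(x) = sqrt(C1 + x^2)


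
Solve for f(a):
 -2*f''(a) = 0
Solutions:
 f(a) = C1 + C2*a


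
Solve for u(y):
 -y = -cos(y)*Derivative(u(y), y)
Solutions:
 u(y) = C1 + Integral(y/cos(y), y)


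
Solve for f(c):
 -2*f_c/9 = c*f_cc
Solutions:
 f(c) = C1 + C2*c^(7/9)


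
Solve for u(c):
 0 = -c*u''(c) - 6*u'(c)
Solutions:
 u(c) = C1 + C2/c^5


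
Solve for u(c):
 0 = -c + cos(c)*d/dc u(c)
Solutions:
 u(c) = C1 + Integral(c/cos(c), c)


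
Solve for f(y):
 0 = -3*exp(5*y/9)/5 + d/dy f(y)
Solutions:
 f(y) = C1 + 27*exp(5*y/9)/25


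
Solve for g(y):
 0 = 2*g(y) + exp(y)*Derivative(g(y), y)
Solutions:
 g(y) = C1*exp(2*exp(-y))


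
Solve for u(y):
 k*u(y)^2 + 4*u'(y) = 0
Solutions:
 u(y) = 4/(C1 + k*y)


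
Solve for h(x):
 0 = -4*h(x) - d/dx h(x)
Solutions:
 h(x) = C1*exp(-4*x)


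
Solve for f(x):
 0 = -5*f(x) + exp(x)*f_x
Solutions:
 f(x) = C1*exp(-5*exp(-x))


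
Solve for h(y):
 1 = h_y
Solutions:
 h(y) = C1 + y


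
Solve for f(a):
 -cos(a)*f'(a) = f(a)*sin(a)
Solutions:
 f(a) = C1*cos(a)


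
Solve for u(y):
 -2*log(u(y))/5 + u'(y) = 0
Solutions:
 li(u(y)) = C1 + 2*y/5


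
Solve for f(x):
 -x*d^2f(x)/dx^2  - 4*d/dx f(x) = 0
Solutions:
 f(x) = C1 + C2/x^3


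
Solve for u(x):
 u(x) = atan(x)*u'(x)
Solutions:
 u(x) = C1*exp(Integral(1/atan(x), x))


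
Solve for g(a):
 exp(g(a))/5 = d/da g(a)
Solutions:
 g(a) = log(-1/(C1 + a)) + log(5)


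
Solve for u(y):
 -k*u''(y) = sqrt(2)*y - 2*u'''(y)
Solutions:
 u(y) = C1 + C2*y + C3*exp(k*y/2) - sqrt(2)*y^3/(6*k) - sqrt(2)*y^2/k^2


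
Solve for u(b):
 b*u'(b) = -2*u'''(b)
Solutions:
 u(b) = C1 + Integral(C2*airyai(-2^(2/3)*b/2) + C3*airybi(-2^(2/3)*b/2), b)


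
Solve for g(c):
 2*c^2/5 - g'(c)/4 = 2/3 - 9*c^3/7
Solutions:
 g(c) = C1 + 9*c^4/7 + 8*c^3/15 - 8*c/3


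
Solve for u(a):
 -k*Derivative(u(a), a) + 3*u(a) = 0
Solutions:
 u(a) = C1*exp(3*a/k)


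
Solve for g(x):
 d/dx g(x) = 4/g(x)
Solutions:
 g(x) = -sqrt(C1 + 8*x)
 g(x) = sqrt(C1 + 8*x)


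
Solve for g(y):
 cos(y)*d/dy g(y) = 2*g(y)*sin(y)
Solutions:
 g(y) = C1/cos(y)^2


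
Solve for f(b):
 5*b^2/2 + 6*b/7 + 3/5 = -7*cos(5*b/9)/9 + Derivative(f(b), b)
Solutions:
 f(b) = C1 + 5*b^3/6 + 3*b^2/7 + 3*b/5 + 7*sin(5*b/9)/5


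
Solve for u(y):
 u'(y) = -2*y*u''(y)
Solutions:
 u(y) = C1 + C2*sqrt(y)


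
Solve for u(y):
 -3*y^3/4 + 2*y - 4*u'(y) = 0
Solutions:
 u(y) = C1 - 3*y^4/64 + y^2/4


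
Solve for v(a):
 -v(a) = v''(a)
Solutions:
 v(a) = C1*sin(a) + C2*cos(a)


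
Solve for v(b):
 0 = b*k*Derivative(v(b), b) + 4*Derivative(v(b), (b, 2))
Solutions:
 v(b) = Piecewise((-sqrt(2)*sqrt(pi)*C1*erf(sqrt(2)*b*sqrt(k)/4)/sqrt(k) - C2, (k > 0) | (k < 0)), (-C1*b - C2, True))


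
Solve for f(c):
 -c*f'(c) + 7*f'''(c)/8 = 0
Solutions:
 f(c) = C1 + Integral(C2*airyai(2*7^(2/3)*c/7) + C3*airybi(2*7^(2/3)*c/7), c)


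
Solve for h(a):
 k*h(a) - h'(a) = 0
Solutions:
 h(a) = C1*exp(a*k)


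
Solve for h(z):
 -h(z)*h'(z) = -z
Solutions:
 h(z) = -sqrt(C1 + z^2)
 h(z) = sqrt(C1 + z^2)


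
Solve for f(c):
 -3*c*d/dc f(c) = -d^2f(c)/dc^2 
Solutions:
 f(c) = C1 + C2*erfi(sqrt(6)*c/2)


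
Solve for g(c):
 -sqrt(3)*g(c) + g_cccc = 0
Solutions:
 g(c) = C1*exp(-3^(1/8)*c) + C2*exp(3^(1/8)*c) + C3*sin(3^(1/8)*c) + C4*cos(3^(1/8)*c)


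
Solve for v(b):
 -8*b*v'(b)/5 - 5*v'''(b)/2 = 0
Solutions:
 v(b) = C1 + Integral(C2*airyai(-2*10^(1/3)*b/5) + C3*airybi(-2*10^(1/3)*b/5), b)


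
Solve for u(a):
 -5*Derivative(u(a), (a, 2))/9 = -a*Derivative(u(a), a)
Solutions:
 u(a) = C1 + C2*erfi(3*sqrt(10)*a/10)


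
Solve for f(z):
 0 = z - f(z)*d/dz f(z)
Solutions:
 f(z) = -sqrt(C1 + z^2)
 f(z) = sqrt(C1 + z^2)


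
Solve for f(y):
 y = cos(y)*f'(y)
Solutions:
 f(y) = C1 + Integral(y/cos(y), y)


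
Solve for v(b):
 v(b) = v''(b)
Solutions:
 v(b) = C1*exp(-b) + C2*exp(b)


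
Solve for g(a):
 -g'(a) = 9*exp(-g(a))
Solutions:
 g(a) = log(C1 - 9*a)


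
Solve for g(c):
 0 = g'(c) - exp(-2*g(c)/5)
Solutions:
 g(c) = 5*log(-sqrt(C1 + c)) - 5*log(5) + 5*log(10)/2
 g(c) = 5*log(C1 + c)/2 - 5*log(5) + 5*log(10)/2


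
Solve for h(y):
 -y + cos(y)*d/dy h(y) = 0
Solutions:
 h(y) = C1 + Integral(y/cos(y), y)


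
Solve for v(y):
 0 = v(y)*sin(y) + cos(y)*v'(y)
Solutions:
 v(y) = C1*cos(y)


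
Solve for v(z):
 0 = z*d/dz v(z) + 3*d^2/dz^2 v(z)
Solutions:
 v(z) = C1 + C2*erf(sqrt(6)*z/6)


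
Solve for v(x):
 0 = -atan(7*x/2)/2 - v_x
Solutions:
 v(x) = C1 - x*atan(7*x/2)/2 + log(49*x^2 + 4)/14


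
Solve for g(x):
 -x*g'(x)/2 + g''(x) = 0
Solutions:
 g(x) = C1 + C2*erfi(x/2)


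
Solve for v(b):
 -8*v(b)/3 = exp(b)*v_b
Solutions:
 v(b) = C1*exp(8*exp(-b)/3)


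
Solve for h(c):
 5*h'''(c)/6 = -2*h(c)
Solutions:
 h(c) = C3*exp(c*(-12^(1/3)*5^(2/3) + 3*10^(2/3)*3^(1/3))/20)*sin(10^(2/3)*3^(5/6)*c/10) + C4*exp(c*(-12^(1/3)*5^(2/3) + 3*10^(2/3)*3^(1/3))/20)*cos(10^(2/3)*3^(5/6)*c/10) + C5*exp(-c*(12^(1/3)*5^(2/3) + 3*10^(2/3)*3^(1/3))/20) + (C1*sin(10^(2/3)*3^(5/6)*c/10) + C2*cos(10^(2/3)*3^(5/6)*c/10))*exp(12^(1/3)*5^(2/3)*c/10)


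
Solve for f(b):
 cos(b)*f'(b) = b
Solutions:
 f(b) = C1 + Integral(b/cos(b), b)


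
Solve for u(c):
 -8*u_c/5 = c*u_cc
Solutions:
 u(c) = C1 + C2/c^(3/5)


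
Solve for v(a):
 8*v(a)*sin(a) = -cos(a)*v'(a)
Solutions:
 v(a) = C1*cos(a)^8


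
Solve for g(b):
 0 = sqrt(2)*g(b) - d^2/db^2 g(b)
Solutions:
 g(b) = C1*exp(-2^(1/4)*b) + C2*exp(2^(1/4)*b)


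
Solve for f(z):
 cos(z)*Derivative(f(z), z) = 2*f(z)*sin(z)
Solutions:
 f(z) = C1/cos(z)^2


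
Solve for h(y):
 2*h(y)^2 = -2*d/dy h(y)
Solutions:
 h(y) = 1/(C1 + y)


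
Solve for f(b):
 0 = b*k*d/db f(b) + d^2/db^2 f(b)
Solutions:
 f(b) = Piecewise((-sqrt(2)*sqrt(pi)*C1*erf(sqrt(2)*b*sqrt(k)/2)/(2*sqrt(k)) - C2, (k > 0) | (k < 0)), (-C1*b - C2, True))


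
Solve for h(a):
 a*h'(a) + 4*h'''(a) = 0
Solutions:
 h(a) = C1 + Integral(C2*airyai(-2^(1/3)*a/2) + C3*airybi(-2^(1/3)*a/2), a)


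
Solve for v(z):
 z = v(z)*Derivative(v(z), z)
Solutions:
 v(z) = -sqrt(C1 + z^2)
 v(z) = sqrt(C1 + z^2)


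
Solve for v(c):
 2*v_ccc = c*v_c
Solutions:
 v(c) = C1 + Integral(C2*airyai(2^(2/3)*c/2) + C3*airybi(2^(2/3)*c/2), c)


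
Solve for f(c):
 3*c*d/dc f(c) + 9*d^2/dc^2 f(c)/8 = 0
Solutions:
 f(c) = C1 + C2*erf(2*sqrt(3)*c/3)


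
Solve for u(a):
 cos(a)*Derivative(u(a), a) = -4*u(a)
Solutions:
 u(a) = C1*(sin(a)^2 - 2*sin(a) + 1)/(sin(a)^2 + 2*sin(a) + 1)


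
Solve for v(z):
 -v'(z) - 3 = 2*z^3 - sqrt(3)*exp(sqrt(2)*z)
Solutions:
 v(z) = C1 - z^4/2 - 3*z + sqrt(6)*exp(sqrt(2)*z)/2


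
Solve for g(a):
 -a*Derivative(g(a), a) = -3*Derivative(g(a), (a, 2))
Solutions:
 g(a) = C1 + C2*erfi(sqrt(6)*a/6)


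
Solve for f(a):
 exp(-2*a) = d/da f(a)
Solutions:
 f(a) = C1 - exp(-2*a)/2


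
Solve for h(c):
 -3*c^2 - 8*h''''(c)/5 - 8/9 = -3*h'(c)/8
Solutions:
 h(c) = C1 + C4*exp(15^(1/3)*c/4) + 8*c^3/3 + 64*c/27 + (C2*sin(3^(5/6)*5^(1/3)*c/8) + C3*cos(3^(5/6)*5^(1/3)*c/8))*exp(-15^(1/3)*c/8)


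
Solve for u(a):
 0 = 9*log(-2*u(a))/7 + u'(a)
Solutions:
 7*Integral(1/(log(-_y) + log(2)), (_y, u(a)))/9 = C1 - a


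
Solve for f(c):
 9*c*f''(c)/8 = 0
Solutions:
 f(c) = C1 + C2*c


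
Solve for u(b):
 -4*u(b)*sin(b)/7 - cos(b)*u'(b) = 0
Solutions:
 u(b) = C1*cos(b)^(4/7)


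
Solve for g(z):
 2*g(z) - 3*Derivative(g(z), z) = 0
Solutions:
 g(z) = C1*exp(2*z/3)


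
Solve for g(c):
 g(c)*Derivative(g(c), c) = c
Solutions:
 g(c) = -sqrt(C1 + c^2)
 g(c) = sqrt(C1 + c^2)


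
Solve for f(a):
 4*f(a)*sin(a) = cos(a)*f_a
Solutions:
 f(a) = C1/cos(a)^4


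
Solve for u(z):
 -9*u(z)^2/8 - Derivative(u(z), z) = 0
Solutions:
 u(z) = 8/(C1 + 9*z)


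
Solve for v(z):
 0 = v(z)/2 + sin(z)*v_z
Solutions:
 v(z) = C1*(cos(z) + 1)^(1/4)/(cos(z) - 1)^(1/4)


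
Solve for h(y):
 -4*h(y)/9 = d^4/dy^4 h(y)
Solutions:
 h(y) = (C1*sin(sqrt(3)*y/3) + C2*cos(sqrt(3)*y/3))*exp(-sqrt(3)*y/3) + (C3*sin(sqrt(3)*y/3) + C4*cos(sqrt(3)*y/3))*exp(sqrt(3)*y/3)


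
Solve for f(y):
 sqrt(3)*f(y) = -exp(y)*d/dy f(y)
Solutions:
 f(y) = C1*exp(sqrt(3)*exp(-y))


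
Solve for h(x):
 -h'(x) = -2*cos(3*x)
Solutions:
 h(x) = C1 + 2*sin(3*x)/3


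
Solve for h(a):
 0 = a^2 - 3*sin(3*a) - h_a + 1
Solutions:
 h(a) = C1 + a^3/3 + a + cos(3*a)


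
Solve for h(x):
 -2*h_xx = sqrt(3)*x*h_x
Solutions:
 h(x) = C1 + C2*erf(3^(1/4)*x/2)


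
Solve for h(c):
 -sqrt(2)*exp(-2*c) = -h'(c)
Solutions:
 h(c) = C1 - sqrt(2)*exp(-2*c)/2


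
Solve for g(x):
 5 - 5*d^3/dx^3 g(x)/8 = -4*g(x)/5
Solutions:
 g(x) = C3*exp(2*2^(2/3)*5^(1/3)*x/5) + (C1*sin(2^(2/3)*sqrt(3)*5^(1/3)*x/5) + C2*cos(2^(2/3)*sqrt(3)*5^(1/3)*x/5))*exp(-2^(2/3)*5^(1/3)*x/5) - 25/4


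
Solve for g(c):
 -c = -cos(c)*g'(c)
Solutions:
 g(c) = C1 + Integral(c/cos(c), c)


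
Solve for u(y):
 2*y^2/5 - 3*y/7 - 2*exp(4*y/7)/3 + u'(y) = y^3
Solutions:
 u(y) = C1 + y^4/4 - 2*y^3/15 + 3*y^2/14 + 7*exp(4*y/7)/6


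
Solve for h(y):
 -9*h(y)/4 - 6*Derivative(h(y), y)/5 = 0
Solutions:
 h(y) = C1*exp(-15*y/8)


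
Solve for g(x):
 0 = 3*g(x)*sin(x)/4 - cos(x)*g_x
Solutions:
 g(x) = C1/cos(x)^(3/4)


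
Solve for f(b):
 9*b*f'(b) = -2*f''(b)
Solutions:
 f(b) = C1 + C2*erf(3*b/2)


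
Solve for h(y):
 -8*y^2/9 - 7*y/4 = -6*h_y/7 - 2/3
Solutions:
 h(y) = C1 + 28*y^3/81 + 49*y^2/48 - 7*y/9


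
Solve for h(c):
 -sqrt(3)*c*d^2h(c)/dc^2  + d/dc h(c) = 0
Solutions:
 h(c) = C1 + C2*c^(sqrt(3)/3 + 1)


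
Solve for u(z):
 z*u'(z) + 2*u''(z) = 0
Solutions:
 u(z) = C1 + C2*erf(z/2)


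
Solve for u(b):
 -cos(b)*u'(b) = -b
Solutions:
 u(b) = C1 + Integral(b/cos(b), b)


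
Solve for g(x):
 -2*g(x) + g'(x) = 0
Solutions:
 g(x) = C1*exp(2*x)


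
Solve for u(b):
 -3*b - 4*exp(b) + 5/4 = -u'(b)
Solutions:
 u(b) = C1 + 3*b^2/2 - 5*b/4 + 4*exp(b)


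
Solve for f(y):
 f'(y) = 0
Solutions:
 f(y) = C1


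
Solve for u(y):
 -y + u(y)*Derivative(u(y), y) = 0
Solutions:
 u(y) = -sqrt(C1 + y^2)
 u(y) = sqrt(C1 + y^2)


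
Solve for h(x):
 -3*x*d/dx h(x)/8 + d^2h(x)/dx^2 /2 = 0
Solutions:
 h(x) = C1 + C2*erfi(sqrt(6)*x/4)


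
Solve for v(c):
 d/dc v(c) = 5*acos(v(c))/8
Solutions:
 Integral(1/acos(_y), (_y, v(c))) = C1 + 5*c/8


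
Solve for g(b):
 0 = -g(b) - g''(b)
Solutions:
 g(b) = C1*sin(b) + C2*cos(b)


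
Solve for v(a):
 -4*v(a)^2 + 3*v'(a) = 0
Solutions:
 v(a) = -3/(C1 + 4*a)


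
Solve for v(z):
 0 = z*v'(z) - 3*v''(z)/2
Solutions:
 v(z) = C1 + C2*erfi(sqrt(3)*z/3)


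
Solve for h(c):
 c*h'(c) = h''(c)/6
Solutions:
 h(c) = C1 + C2*erfi(sqrt(3)*c)


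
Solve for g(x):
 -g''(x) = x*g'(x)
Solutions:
 g(x) = C1 + C2*erf(sqrt(2)*x/2)


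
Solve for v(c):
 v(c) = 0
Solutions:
 v(c) = 0


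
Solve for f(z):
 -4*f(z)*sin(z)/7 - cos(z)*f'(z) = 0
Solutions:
 f(z) = C1*cos(z)^(4/7)


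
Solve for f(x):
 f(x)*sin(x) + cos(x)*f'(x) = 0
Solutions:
 f(x) = C1*cos(x)


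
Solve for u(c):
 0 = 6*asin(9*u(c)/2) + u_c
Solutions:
 Integral(1/asin(9*_y/2), (_y, u(c))) = C1 - 6*c


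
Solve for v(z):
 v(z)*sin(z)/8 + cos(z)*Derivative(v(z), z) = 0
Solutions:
 v(z) = C1*cos(z)^(1/8)


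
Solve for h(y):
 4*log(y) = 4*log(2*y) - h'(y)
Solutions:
 h(y) = C1 + 4*y*log(2)


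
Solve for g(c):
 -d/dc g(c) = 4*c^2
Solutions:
 g(c) = C1 - 4*c^3/3


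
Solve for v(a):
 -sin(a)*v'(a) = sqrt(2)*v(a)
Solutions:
 v(a) = C1*(cos(a) + 1)^(sqrt(2)/2)/(cos(a) - 1)^(sqrt(2)/2)


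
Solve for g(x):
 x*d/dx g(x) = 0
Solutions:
 g(x) = C1


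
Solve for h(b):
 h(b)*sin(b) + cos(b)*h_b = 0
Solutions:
 h(b) = C1*cos(b)


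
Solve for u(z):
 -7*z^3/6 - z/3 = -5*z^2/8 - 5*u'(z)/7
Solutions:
 u(z) = C1 + 49*z^4/120 - 7*z^3/24 + 7*z^2/30


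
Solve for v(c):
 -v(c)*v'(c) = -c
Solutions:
 v(c) = -sqrt(C1 + c^2)
 v(c) = sqrt(C1 + c^2)


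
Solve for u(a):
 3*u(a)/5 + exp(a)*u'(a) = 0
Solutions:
 u(a) = C1*exp(3*exp(-a)/5)


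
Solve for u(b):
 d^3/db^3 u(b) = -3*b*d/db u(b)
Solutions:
 u(b) = C1 + Integral(C2*airyai(-3^(1/3)*b) + C3*airybi(-3^(1/3)*b), b)


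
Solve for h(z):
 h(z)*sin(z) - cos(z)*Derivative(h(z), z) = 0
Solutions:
 h(z) = C1/cos(z)


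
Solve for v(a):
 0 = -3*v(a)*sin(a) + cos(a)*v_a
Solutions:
 v(a) = C1/cos(a)^3


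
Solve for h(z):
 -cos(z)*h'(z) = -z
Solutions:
 h(z) = C1 + Integral(z/cos(z), z)


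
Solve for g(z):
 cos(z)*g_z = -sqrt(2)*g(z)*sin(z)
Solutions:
 g(z) = C1*cos(z)^(sqrt(2))


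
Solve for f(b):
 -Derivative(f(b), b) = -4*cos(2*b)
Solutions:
 f(b) = C1 + 2*sin(2*b)


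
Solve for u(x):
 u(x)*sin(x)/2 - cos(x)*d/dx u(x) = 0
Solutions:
 u(x) = C1/sqrt(cos(x))


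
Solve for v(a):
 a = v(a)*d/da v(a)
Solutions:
 v(a) = -sqrt(C1 + a^2)
 v(a) = sqrt(C1 + a^2)


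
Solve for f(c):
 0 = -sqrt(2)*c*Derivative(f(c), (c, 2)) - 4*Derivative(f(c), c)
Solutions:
 f(c) = C1 + C2*c^(1 - 2*sqrt(2))


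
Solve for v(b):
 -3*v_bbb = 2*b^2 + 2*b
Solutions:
 v(b) = C1 + C2*b + C3*b^2 - b^5/90 - b^4/36


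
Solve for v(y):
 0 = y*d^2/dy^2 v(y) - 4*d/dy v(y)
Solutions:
 v(y) = C1 + C2*y^5


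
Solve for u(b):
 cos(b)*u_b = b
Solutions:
 u(b) = C1 + Integral(b/cos(b), b)


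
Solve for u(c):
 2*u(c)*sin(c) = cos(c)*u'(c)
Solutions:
 u(c) = C1/cos(c)^2


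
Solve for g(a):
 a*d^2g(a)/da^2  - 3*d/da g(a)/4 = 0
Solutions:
 g(a) = C1 + C2*a^(7/4)


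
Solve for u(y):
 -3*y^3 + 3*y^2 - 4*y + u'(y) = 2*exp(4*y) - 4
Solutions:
 u(y) = C1 + 3*y^4/4 - y^3 + 2*y^2 - 4*y + exp(4*y)/2


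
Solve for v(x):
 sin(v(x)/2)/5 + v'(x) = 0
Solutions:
 x/5 + log(cos(v(x)/2) - 1) - log(cos(v(x)/2) + 1) = C1


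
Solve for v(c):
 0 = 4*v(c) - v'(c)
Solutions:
 v(c) = C1*exp(4*c)


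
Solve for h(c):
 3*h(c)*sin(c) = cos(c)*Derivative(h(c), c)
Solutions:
 h(c) = C1/cos(c)^3


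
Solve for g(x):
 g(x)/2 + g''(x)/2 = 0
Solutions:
 g(x) = C1*sin(x) + C2*cos(x)


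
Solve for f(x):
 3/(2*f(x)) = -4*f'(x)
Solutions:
 f(x) = -sqrt(C1 - 3*x)/2
 f(x) = sqrt(C1 - 3*x)/2


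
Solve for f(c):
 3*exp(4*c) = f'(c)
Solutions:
 f(c) = C1 + 3*exp(4*c)/4


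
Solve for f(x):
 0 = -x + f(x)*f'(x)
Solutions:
 f(x) = -sqrt(C1 + x^2)
 f(x) = sqrt(C1 + x^2)


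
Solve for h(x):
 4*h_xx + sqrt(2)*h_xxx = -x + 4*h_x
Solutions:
 h(x) = C1 + C2*exp(sqrt(2)*x*(-1 + sqrt(1 + sqrt(2)))) + C3*exp(-sqrt(2)*x*(1 + sqrt(1 + sqrt(2)))) + x^2/8 + x/4


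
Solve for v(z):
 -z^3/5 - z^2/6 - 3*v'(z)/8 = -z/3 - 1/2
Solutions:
 v(z) = C1 - 2*z^4/15 - 4*z^3/27 + 4*z^2/9 + 4*z/3


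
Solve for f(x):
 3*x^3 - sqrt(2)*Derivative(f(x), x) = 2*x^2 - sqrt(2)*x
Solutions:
 f(x) = C1 + 3*sqrt(2)*x^4/8 - sqrt(2)*x^3/3 + x^2/2


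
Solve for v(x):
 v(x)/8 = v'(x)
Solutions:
 v(x) = C1*exp(x/8)


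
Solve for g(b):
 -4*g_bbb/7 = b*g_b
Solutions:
 g(b) = C1 + Integral(C2*airyai(-14^(1/3)*b/2) + C3*airybi(-14^(1/3)*b/2), b)


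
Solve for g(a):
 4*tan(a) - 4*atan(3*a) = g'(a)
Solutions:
 g(a) = C1 - 4*a*atan(3*a) + 2*log(9*a^2 + 1)/3 - 4*log(cos(a))


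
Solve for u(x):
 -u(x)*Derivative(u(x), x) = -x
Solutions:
 u(x) = -sqrt(C1 + x^2)
 u(x) = sqrt(C1 + x^2)


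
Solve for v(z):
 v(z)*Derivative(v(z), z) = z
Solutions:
 v(z) = -sqrt(C1 + z^2)
 v(z) = sqrt(C1 + z^2)


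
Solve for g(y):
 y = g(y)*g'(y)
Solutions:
 g(y) = -sqrt(C1 + y^2)
 g(y) = sqrt(C1 + y^2)


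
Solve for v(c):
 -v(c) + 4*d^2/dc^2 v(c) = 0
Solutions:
 v(c) = C1*exp(-c/2) + C2*exp(c/2)


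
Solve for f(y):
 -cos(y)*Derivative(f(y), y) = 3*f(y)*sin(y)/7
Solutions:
 f(y) = C1*cos(y)^(3/7)


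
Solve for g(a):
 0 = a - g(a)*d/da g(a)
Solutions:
 g(a) = -sqrt(C1 + a^2)
 g(a) = sqrt(C1 + a^2)


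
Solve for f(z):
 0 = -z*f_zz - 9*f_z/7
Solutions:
 f(z) = C1 + C2/z^(2/7)


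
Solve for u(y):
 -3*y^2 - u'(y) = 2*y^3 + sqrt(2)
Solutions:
 u(y) = C1 - y^4/2 - y^3 - sqrt(2)*y


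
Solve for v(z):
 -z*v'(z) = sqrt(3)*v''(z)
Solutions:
 v(z) = C1 + C2*erf(sqrt(2)*3^(3/4)*z/6)


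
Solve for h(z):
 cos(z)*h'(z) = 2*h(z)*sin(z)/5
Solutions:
 h(z) = C1/cos(z)^(2/5)


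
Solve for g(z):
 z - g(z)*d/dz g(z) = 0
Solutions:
 g(z) = -sqrt(C1 + z^2)
 g(z) = sqrt(C1 + z^2)


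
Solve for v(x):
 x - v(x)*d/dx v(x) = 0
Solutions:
 v(x) = -sqrt(C1 + x^2)
 v(x) = sqrt(C1 + x^2)


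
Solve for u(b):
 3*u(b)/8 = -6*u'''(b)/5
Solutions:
 u(b) = C3*exp(-2^(2/3)*5^(1/3)*b/4) + (C1*sin(2^(2/3)*sqrt(3)*5^(1/3)*b/8) + C2*cos(2^(2/3)*sqrt(3)*5^(1/3)*b/8))*exp(2^(2/3)*5^(1/3)*b/8)


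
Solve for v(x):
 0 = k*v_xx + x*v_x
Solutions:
 v(x) = C1 + C2*sqrt(k)*erf(sqrt(2)*x*sqrt(1/k)/2)


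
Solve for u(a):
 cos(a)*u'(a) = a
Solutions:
 u(a) = C1 + Integral(a/cos(a), a)


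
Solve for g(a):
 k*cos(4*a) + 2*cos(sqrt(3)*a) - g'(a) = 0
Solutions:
 g(a) = C1 + k*sin(4*a)/4 + 2*sqrt(3)*sin(sqrt(3)*a)/3


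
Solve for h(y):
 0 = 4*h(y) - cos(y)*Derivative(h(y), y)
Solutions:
 h(y) = C1*(sin(y)^2 + 2*sin(y) + 1)/(sin(y)^2 - 2*sin(y) + 1)


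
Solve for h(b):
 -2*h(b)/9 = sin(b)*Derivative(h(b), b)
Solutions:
 h(b) = C1*(cos(b) + 1)^(1/9)/(cos(b) - 1)^(1/9)


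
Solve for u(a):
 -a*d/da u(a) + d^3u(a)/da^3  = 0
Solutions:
 u(a) = C1 + Integral(C2*airyai(a) + C3*airybi(a), a)


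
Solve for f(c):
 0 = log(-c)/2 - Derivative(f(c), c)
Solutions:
 f(c) = C1 + c*log(-c)/2 - c/2


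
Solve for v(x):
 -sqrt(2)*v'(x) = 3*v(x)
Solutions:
 v(x) = C1*exp(-3*sqrt(2)*x/2)


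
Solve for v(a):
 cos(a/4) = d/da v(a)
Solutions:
 v(a) = C1 + 4*sin(a/4)


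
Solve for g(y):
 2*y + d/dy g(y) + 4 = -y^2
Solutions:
 g(y) = C1 - y^3/3 - y^2 - 4*y


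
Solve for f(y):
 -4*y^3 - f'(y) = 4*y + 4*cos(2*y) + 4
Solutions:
 f(y) = C1 - y^4 - 2*y^2 - 4*y - 2*sin(2*y)


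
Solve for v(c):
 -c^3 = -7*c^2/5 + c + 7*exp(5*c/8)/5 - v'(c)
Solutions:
 v(c) = C1 + c^4/4 - 7*c^3/15 + c^2/2 + 56*exp(5*c/8)/25


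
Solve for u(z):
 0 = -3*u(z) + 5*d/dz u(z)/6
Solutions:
 u(z) = C1*exp(18*z/5)


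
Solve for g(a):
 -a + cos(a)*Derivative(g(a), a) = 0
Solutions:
 g(a) = C1 + Integral(a/cos(a), a)


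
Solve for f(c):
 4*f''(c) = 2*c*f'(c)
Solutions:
 f(c) = C1 + C2*erfi(c/2)


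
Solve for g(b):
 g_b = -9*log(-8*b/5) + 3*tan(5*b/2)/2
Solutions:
 g(b) = C1 - 9*b*log(-b) - 27*b*log(2) + 9*b + 9*b*log(5) - 3*log(cos(5*b/2))/5


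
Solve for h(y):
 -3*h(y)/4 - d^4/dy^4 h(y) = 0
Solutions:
 h(y) = (C1*sin(3^(1/4)*y/2) + C2*cos(3^(1/4)*y/2))*exp(-3^(1/4)*y/2) + (C3*sin(3^(1/4)*y/2) + C4*cos(3^(1/4)*y/2))*exp(3^(1/4)*y/2)


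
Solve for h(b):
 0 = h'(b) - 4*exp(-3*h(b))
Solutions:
 h(b) = log(C1 + 12*b)/3
 h(b) = log((-3^(1/3) - 3^(5/6)*I)*(C1 + 4*b)^(1/3)/2)
 h(b) = log((-3^(1/3) + 3^(5/6)*I)*(C1 + 4*b)^(1/3)/2)


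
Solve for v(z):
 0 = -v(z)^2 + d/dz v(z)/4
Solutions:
 v(z) = -1/(C1 + 4*z)


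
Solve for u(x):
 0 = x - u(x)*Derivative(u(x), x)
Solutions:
 u(x) = -sqrt(C1 + x^2)
 u(x) = sqrt(C1 + x^2)


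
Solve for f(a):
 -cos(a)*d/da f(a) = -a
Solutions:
 f(a) = C1 + Integral(a/cos(a), a)


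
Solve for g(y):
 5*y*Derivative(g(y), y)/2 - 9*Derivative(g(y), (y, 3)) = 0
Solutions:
 g(y) = C1 + Integral(C2*airyai(60^(1/3)*y/6) + C3*airybi(60^(1/3)*y/6), y)


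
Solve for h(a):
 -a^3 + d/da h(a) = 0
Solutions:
 h(a) = C1 + a^4/4


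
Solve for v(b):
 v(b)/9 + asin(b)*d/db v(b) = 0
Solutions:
 v(b) = C1*exp(-Integral(1/asin(b), b)/9)


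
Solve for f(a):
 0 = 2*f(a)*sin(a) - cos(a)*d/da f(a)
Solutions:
 f(a) = C1/cos(a)^2


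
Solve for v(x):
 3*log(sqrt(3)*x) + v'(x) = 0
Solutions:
 v(x) = C1 - 3*x*log(x) - 3*x*log(3)/2 + 3*x


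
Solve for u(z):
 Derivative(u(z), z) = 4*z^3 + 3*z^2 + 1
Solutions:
 u(z) = C1 + z^4 + z^3 + z


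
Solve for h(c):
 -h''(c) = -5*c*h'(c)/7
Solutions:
 h(c) = C1 + C2*erfi(sqrt(70)*c/14)


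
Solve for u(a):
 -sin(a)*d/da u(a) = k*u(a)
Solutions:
 u(a) = C1*exp(k*(-log(cos(a) - 1) + log(cos(a) + 1))/2)


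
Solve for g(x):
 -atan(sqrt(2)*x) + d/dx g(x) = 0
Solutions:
 g(x) = C1 + x*atan(sqrt(2)*x) - sqrt(2)*log(2*x^2 + 1)/4


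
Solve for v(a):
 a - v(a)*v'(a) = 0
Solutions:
 v(a) = -sqrt(C1 + a^2)
 v(a) = sqrt(C1 + a^2)


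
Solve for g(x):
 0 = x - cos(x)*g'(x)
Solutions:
 g(x) = C1 + Integral(x/cos(x), x)


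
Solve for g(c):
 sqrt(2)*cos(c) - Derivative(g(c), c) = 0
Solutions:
 g(c) = C1 + sqrt(2)*sin(c)


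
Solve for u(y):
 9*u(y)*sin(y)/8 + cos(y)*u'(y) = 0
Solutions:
 u(y) = C1*cos(y)^(9/8)


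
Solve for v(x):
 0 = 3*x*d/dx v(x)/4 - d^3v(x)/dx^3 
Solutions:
 v(x) = C1 + Integral(C2*airyai(6^(1/3)*x/2) + C3*airybi(6^(1/3)*x/2), x)


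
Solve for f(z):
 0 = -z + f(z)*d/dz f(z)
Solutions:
 f(z) = -sqrt(C1 + z^2)
 f(z) = sqrt(C1 + z^2)


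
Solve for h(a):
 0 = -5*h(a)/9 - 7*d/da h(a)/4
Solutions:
 h(a) = C1*exp(-20*a/63)


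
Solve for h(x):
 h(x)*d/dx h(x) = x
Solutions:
 h(x) = -sqrt(C1 + x^2)
 h(x) = sqrt(C1 + x^2)


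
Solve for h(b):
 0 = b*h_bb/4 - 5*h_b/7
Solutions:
 h(b) = C1 + C2*b^(27/7)


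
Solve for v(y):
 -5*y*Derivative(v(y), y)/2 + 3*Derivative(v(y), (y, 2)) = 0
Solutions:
 v(y) = C1 + C2*erfi(sqrt(15)*y/6)


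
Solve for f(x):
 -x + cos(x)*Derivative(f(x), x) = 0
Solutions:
 f(x) = C1 + Integral(x/cos(x), x)


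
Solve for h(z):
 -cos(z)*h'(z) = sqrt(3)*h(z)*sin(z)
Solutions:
 h(z) = C1*cos(z)^(sqrt(3))


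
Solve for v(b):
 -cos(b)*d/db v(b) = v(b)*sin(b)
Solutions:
 v(b) = C1*cos(b)


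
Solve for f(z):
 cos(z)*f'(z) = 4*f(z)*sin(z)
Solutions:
 f(z) = C1/cos(z)^4


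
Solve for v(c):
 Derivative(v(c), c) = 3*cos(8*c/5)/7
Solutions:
 v(c) = C1 + 15*sin(8*c/5)/56


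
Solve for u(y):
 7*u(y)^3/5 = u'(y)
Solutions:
 u(y) = -sqrt(10)*sqrt(-1/(C1 + 7*y))/2
 u(y) = sqrt(10)*sqrt(-1/(C1 + 7*y))/2


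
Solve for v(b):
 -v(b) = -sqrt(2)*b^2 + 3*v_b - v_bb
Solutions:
 v(b) = C1*exp(b*(3 - sqrt(13))/2) + C2*exp(b*(3 + sqrt(13))/2) + sqrt(2)*b^2 - 6*sqrt(2)*b + 20*sqrt(2)


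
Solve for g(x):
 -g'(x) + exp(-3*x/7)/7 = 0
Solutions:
 g(x) = C1 - exp(-3*x/7)/3


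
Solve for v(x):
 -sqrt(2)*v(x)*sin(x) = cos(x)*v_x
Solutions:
 v(x) = C1*cos(x)^(sqrt(2))


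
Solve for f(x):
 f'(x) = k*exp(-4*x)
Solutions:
 f(x) = C1 - k*exp(-4*x)/4


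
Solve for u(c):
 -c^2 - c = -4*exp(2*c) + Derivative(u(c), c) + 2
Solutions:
 u(c) = C1 - c^3/3 - c^2/2 - 2*c + 2*exp(2*c)


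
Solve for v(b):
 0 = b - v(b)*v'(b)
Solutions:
 v(b) = -sqrt(C1 + b^2)
 v(b) = sqrt(C1 + b^2)


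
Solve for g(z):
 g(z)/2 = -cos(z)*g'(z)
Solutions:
 g(z) = C1*(sin(z) - 1)^(1/4)/(sin(z) + 1)^(1/4)


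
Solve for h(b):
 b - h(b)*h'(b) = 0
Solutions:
 h(b) = -sqrt(C1 + b^2)
 h(b) = sqrt(C1 + b^2)


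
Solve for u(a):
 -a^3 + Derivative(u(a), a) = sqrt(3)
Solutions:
 u(a) = C1 + a^4/4 + sqrt(3)*a


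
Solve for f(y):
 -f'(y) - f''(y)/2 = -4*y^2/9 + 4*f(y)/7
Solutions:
 f(y) = 7*y^2/9 - 49*y/18 + (C1*sin(sqrt(7)*y/7) + C2*cos(sqrt(7)*y/7))*exp(-y) + 245/72


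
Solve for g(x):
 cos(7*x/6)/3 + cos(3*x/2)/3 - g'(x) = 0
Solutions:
 g(x) = C1 + 2*sin(7*x/6)/7 + 2*sin(3*x/2)/9


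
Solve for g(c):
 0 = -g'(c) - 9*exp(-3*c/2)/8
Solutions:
 g(c) = C1 + 3*exp(-3*c/2)/4


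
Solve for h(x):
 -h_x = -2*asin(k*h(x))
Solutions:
 Integral(1/asin(_y*k), (_y, h(x))) = C1 + 2*x


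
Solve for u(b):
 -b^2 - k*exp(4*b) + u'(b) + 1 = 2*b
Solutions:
 u(b) = C1 + b^3/3 + b^2 - b + k*exp(4*b)/4


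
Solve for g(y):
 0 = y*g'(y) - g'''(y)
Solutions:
 g(y) = C1 + Integral(C2*airyai(y) + C3*airybi(y), y)


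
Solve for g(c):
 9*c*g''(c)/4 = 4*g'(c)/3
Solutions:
 g(c) = C1 + C2*c^(43/27)


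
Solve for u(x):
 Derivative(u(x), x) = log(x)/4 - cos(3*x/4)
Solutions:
 u(x) = C1 + x*log(x)/4 - x/4 - 4*sin(3*x/4)/3


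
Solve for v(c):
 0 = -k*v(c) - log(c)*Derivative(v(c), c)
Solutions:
 v(c) = C1*exp(-k*li(c))


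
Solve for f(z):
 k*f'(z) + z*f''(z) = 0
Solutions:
 f(z) = C1 + z^(1 - re(k))*(C2*sin(log(z)*Abs(im(k))) + C3*cos(log(z)*im(k)))


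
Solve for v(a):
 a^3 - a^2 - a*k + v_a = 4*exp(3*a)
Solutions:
 v(a) = C1 - a^4/4 + a^3/3 + a^2*k/2 + 4*exp(3*a)/3


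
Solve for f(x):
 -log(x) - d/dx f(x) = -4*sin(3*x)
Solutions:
 f(x) = C1 - x*log(x) + x - 4*cos(3*x)/3


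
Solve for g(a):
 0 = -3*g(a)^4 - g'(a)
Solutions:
 g(a) = (-3^(2/3) - 3*3^(1/6)*I)*(1/(C1 + 3*a))^(1/3)/6
 g(a) = (-3^(2/3) + 3*3^(1/6)*I)*(1/(C1 + 3*a))^(1/3)/6
 g(a) = (1/(C1 + 9*a))^(1/3)


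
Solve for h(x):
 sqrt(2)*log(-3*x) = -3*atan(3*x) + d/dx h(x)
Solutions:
 h(x) = C1 + sqrt(2)*x*(log(-x) - 1) + 3*x*atan(3*x) + sqrt(2)*x*log(3) - log(9*x^2 + 1)/2


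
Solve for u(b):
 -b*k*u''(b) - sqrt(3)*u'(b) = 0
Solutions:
 u(b) = C1 + b^(((re(k) - sqrt(3))*re(k) + im(k)^2)/(re(k)^2 + im(k)^2))*(C2*sin(sqrt(3)*log(b)*Abs(im(k))/(re(k)^2 + im(k)^2)) + C3*cos(sqrt(3)*log(b)*im(k)/(re(k)^2 + im(k)^2)))


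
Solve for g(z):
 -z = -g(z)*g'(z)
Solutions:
 g(z) = -sqrt(C1 + z^2)
 g(z) = sqrt(C1 + z^2)


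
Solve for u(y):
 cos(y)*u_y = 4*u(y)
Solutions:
 u(y) = C1*(sin(y)^2 + 2*sin(y) + 1)/(sin(y)^2 - 2*sin(y) + 1)


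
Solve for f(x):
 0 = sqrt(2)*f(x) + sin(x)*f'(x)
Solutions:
 f(x) = C1*(cos(x) + 1)^(sqrt(2)/2)/(cos(x) - 1)^(sqrt(2)/2)


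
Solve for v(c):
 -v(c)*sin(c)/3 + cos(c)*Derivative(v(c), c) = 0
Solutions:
 v(c) = C1/cos(c)^(1/3)


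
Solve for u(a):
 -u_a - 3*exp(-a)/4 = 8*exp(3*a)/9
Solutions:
 u(a) = C1 - 8*exp(3*a)/27 + 3*exp(-a)/4


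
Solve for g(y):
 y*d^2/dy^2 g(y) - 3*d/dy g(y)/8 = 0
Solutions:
 g(y) = C1 + C2*y^(11/8)


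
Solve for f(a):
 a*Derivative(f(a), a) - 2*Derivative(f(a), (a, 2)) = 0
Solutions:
 f(a) = C1 + C2*erfi(a/2)


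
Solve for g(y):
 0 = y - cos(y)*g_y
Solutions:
 g(y) = C1 + Integral(y/cos(y), y)


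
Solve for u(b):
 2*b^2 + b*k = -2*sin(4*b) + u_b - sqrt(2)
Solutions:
 u(b) = C1 + 2*b^3/3 + b^2*k/2 + sqrt(2)*b - cos(4*b)/2


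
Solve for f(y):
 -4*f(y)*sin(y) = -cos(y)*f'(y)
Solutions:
 f(y) = C1/cos(y)^4


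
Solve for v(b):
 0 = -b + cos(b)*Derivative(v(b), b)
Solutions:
 v(b) = C1 + Integral(b/cos(b), b)


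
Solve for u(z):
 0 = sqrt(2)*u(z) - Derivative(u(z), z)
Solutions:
 u(z) = C1*exp(sqrt(2)*z)


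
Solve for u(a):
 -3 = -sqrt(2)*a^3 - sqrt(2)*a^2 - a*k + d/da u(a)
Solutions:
 u(a) = C1 + sqrt(2)*a^4/4 + sqrt(2)*a^3/3 + a^2*k/2 - 3*a


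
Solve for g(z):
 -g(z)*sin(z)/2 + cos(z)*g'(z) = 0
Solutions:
 g(z) = C1/sqrt(cos(z))


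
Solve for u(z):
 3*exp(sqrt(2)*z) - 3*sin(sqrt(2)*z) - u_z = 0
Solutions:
 u(z) = C1 + 3*sqrt(2)*exp(sqrt(2)*z)/2 + 3*sqrt(2)*cos(sqrt(2)*z)/2


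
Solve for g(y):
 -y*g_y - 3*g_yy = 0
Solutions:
 g(y) = C1 + C2*erf(sqrt(6)*y/6)


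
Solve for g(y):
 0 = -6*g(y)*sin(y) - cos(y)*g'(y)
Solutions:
 g(y) = C1*cos(y)^6


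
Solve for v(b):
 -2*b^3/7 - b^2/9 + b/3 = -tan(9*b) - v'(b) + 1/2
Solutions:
 v(b) = C1 + b^4/14 + b^3/27 - b^2/6 + b/2 + log(cos(9*b))/9


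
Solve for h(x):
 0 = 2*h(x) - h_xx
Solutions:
 h(x) = C1*exp(-sqrt(2)*x) + C2*exp(sqrt(2)*x)


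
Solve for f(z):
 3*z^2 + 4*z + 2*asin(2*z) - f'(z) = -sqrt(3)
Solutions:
 f(z) = C1 + z^3 + 2*z^2 + 2*z*asin(2*z) + sqrt(3)*z + sqrt(1 - 4*z^2)


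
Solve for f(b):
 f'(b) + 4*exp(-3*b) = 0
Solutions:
 f(b) = C1 + 4*exp(-3*b)/3


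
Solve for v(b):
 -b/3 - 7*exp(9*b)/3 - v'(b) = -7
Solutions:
 v(b) = C1 - b^2/6 + 7*b - 7*exp(9*b)/27


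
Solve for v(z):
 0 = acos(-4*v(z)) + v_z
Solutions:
 Integral(1/acos(-4*_y), (_y, v(z))) = C1 - z


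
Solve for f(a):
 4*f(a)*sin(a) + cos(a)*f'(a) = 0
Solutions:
 f(a) = C1*cos(a)^4


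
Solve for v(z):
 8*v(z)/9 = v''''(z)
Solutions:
 v(z) = C1*exp(-2^(3/4)*sqrt(3)*z/3) + C2*exp(2^(3/4)*sqrt(3)*z/3) + C3*sin(2^(3/4)*sqrt(3)*z/3) + C4*cos(2^(3/4)*sqrt(3)*z/3)


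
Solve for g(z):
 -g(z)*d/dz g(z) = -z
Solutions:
 g(z) = -sqrt(C1 + z^2)
 g(z) = sqrt(C1 + z^2)


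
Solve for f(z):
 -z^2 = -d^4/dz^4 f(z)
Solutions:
 f(z) = C1 + C2*z + C3*z^2 + C4*z^3 + z^6/360


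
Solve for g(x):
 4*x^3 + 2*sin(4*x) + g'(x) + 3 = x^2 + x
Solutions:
 g(x) = C1 - x^4 + x^3/3 + x^2/2 - 3*x + cos(4*x)/2


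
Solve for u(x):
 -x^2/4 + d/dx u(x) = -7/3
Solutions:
 u(x) = C1 + x^3/12 - 7*x/3


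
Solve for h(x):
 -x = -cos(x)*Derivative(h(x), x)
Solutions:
 h(x) = C1 + Integral(x/cos(x), x)


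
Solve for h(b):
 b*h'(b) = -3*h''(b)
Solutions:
 h(b) = C1 + C2*erf(sqrt(6)*b/6)


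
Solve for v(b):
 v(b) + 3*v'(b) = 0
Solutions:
 v(b) = C1*exp(-b/3)


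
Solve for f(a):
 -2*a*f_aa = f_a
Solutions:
 f(a) = C1 + C2*sqrt(a)


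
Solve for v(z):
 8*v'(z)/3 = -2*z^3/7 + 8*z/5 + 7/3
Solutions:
 v(z) = C1 - 3*z^4/112 + 3*z^2/10 + 7*z/8


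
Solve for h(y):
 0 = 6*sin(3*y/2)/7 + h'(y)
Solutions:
 h(y) = C1 + 4*cos(3*y/2)/7


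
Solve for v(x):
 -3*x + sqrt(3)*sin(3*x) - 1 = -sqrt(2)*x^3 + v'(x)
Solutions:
 v(x) = C1 + sqrt(2)*x^4/4 - 3*x^2/2 - x - sqrt(3)*cos(3*x)/3


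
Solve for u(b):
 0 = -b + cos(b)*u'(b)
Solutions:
 u(b) = C1 + Integral(b/cos(b), b)


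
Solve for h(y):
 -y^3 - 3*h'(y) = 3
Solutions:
 h(y) = C1 - y^4/12 - y


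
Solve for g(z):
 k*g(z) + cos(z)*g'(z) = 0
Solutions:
 g(z) = C1*exp(k*(log(sin(z) - 1) - log(sin(z) + 1))/2)


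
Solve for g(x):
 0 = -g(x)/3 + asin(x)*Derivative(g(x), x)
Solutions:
 g(x) = C1*exp(Integral(1/asin(x), x)/3)


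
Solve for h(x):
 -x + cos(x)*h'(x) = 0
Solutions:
 h(x) = C1 + Integral(x/cos(x), x)


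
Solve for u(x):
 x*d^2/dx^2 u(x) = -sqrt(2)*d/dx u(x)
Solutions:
 u(x) = C1 + C2*x^(1 - sqrt(2))


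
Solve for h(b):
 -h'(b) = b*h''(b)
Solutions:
 h(b) = C1 + C2*log(b)


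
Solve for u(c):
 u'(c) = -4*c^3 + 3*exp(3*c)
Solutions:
 u(c) = C1 - c^4 + exp(3*c)


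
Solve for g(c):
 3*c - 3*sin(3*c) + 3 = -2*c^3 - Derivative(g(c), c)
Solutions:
 g(c) = C1 - c^4/2 - 3*c^2/2 - 3*c - cos(3*c)


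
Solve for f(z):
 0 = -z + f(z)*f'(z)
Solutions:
 f(z) = -sqrt(C1 + z^2)
 f(z) = sqrt(C1 + z^2)


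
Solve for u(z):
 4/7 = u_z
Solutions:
 u(z) = C1 + 4*z/7


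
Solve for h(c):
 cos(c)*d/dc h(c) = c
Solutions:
 h(c) = C1 + Integral(c/cos(c), c)


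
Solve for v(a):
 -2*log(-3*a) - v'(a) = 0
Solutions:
 v(a) = C1 - 2*a*log(-a) + 2*a*(1 - log(3))


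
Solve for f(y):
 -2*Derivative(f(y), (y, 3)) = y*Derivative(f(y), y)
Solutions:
 f(y) = C1 + Integral(C2*airyai(-2^(2/3)*y/2) + C3*airybi(-2^(2/3)*y/2), y)


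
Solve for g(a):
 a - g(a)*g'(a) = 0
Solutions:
 g(a) = -sqrt(C1 + a^2)
 g(a) = sqrt(C1 + a^2)


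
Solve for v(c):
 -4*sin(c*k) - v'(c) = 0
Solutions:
 v(c) = C1 + 4*cos(c*k)/k


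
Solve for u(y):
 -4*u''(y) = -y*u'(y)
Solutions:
 u(y) = C1 + C2*erfi(sqrt(2)*y/4)


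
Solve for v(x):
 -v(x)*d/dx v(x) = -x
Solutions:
 v(x) = -sqrt(C1 + x^2)
 v(x) = sqrt(C1 + x^2)


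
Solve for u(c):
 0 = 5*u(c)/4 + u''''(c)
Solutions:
 u(c) = (C1*sin(5^(1/4)*c/2) + C2*cos(5^(1/4)*c/2))*exp(-5^(1/4)*c/2) + (C3*sin(5^(1/4)*c/2) + C4*cos(5^(1/4)*c/2))*exp(5^(1/4)*c/2)


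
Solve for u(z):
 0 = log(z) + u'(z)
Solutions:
 u(z) = C1 - z*log(z) + z


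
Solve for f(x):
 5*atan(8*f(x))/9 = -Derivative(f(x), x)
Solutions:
 Integral(1/atan(8*_y), (_y, f(x))) = C1 - 5*x/9


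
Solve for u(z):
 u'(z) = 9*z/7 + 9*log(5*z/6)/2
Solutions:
 u(z) = C1 + 9*z^2/14 + 9*z*log(z)/2 - 9*z*log(6)/2 - 9*z/2 + 9*z*log(5)/2


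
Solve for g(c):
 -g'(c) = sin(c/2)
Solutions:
 g(c) = C1 + 2*cos(c/2)


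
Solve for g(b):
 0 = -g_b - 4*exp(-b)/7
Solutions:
 g(b) = C1 + 4*exp(-b)/7


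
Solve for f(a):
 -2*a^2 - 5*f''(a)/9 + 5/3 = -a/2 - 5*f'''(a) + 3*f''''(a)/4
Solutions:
 f(a) = C1 + C2*a + C3*exp(2*a*(15 - sqrt(210))/9) + C4*exp(2*a*(sqrt(210) + 15)/9) - 3*a^4/10 - 213*a^3/20 - 28119*a^2/100


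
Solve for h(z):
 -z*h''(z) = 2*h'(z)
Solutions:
 h(z) = C1 + C2/z


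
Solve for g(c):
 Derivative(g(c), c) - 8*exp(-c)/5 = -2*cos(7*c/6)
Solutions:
 g(c) = C1 - 12*sin(7*c/6)/7 - 8*exp(-c)/5


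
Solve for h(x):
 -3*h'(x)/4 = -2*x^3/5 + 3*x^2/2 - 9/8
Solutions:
 h(x) = C1 + 2*x^4/15 - 2*x^3/3 + 3*x/2


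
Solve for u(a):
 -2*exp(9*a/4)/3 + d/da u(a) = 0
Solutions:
 u(a) = C1 + 8*exp(9*a/4)/27


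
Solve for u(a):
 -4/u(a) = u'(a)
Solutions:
 u(a) = -sqrt(C1 - 8*a)
 u(a) = sqrt(C1 - 8*a)


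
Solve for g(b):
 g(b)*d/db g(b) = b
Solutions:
 g(b) = -sqrt(C1 + b^2)
 g(b) = sqrt(C1 + b^2)


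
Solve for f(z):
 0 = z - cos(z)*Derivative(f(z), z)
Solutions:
 f(z) = C1 + Integral(z/cos(z), z)


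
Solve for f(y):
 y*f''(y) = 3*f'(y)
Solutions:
 f(y) = C1 + C2*y^4


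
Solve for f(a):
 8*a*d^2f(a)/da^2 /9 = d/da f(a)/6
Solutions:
 f(a) = C1 + C2*a^(19/16)


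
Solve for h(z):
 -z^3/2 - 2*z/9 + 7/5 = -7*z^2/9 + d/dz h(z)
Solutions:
 h(z) = C1 - z^4/8 + 7*z^3/27 - z^2/9 + 7*z/5


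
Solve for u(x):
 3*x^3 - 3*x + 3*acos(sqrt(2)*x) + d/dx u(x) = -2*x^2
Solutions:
 u(x) = C1 - 3*x^4/4 - 2*x^3/3 + 3*x^2/2 - 3*x*acos(sqrt(2)*x) + 3*sqrt(2)*sqrt(1 - 2*x^2)/2


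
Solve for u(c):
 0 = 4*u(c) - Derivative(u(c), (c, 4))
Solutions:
 u(c) = C1*exp(-sqrt(2)*c) + C2*exp(sqrt(2)*c) + C3*sin(sqrt(2)*c) + C4*cos(sqrt(2)*c)


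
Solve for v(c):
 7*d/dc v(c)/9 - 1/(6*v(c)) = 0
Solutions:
 v(c) = -sqrt(C1 + 21*c)/7
 v(c) = sqrt(C1 + 21*c)/7


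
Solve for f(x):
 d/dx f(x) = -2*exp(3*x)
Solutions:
 f(x) = C1 - 2*exp(3*x)/3


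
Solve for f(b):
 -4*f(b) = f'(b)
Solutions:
 f(b) = C1*exp(-4*b)


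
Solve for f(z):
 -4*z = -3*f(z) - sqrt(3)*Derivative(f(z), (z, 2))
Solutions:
 f(z) = C1*sin(3^(1/4)*z) + C2*cos(3^(1/4)*z) + 4*z/3


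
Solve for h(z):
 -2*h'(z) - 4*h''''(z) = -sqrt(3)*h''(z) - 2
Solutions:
 h(z) = C1 + C2*exp(z*(3^(5/6)/(sqrt(36 - sqrt(3)) + 6)^(1/3) + 3^(2/3)*(sqrt(36 - sqrt(3)) + 6)^(1/3))/12)*sin(z*(-3^(1/6)*(sqrt(36 - sqrt(3)) + 6)^(1/3) + 3^(1/3)/(sqrt(36 - sqrt(3)) + 6)^(1/3))/4) + C3*exp(z*(3^(5/6)/(sqrt(36 - sqrt(3)) + 6)^(1/3) + 3^(2/3)*(sqrt(36 - sqrt(3)) + 6)^(1/3))/12)*cos(z*(-3^(1/6)*(sqrt(36 - sqrt(3)) + 6)^(1/3) + 3^(1/3)/(sqrt(36 - sqrt(3)) + 6)^(1/3))/4) + C4*exp(-z*(3^(5/6)/(sqrt(36 - sqrt(3)) + 6)^(1/3) + 3^(2/3)*(sqrt(36 - sqrt(3)) + 6)^(1/3))/6) + z


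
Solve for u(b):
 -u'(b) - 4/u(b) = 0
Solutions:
 u(b) = -sqrt(C1 - 8*b)
 u(b) = sqrt(C1 - 8*b)


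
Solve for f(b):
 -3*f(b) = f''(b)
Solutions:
 f(b) = C1*sin(sqrt(3)*b) + C2*cos(sqrt(3)*b)
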